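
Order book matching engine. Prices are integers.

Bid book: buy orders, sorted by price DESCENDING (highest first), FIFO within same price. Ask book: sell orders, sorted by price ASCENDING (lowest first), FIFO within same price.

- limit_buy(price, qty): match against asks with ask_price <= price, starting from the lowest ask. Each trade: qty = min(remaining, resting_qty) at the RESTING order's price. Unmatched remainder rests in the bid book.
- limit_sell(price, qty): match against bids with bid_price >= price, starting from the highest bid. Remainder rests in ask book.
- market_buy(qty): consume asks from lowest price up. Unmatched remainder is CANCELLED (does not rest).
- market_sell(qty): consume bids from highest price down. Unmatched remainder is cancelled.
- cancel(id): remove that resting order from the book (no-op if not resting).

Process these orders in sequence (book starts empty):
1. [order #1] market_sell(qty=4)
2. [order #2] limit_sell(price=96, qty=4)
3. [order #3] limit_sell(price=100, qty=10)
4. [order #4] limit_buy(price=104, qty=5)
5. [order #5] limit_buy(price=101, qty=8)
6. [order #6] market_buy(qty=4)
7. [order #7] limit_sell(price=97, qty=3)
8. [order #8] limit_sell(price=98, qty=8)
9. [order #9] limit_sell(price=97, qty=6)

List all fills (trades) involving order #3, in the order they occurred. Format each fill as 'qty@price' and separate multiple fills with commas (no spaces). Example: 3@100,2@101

Answer: 1@100,8@100,1@100

Derivation:
After op 1 [order #1] market_sell(qty=4): fills=none; bids=[-] asks=[-]
After op 2 [order #2] limit_sell(price=96, qty=4): fills=none; bids=[-] asks=[#2:4@96]
After op 3 [order #3] limit_sell(price=100, qty=10): fills=none; bids=[-] asks=[#2:4@96 #3:10@100]
After op 4 [order #4] limit_buy(price=104, qty=5): fills=#4x#2:4@96 #4x#3:1@100; bids=[-] asks=[#3:9@100]
After op 5 [order #5] limit_buy(price=101, qty=8): fills=#5x#3:8@100; bids=[-] asks=[#3:1@100]
After op 6 [order #6] market_buy(qty=4): fills=#6x#3:1@100; bids=[-] asks=[-]
After op 7 [order #7] limit_sell(price=97, qty=3): fills=none; bids=[-] asks=[#7:3@97]
After op 8 [order #8] limit_sell(price=98, qty=8): fills=none; bids=[-] asks=[#7:3@97 #8:8@98]
After op 9 [order #9] limit_sell(price=97, qty=6): fills=none; bids=[-] asks=[#7:3@97 #9:6@97 #8:8@98]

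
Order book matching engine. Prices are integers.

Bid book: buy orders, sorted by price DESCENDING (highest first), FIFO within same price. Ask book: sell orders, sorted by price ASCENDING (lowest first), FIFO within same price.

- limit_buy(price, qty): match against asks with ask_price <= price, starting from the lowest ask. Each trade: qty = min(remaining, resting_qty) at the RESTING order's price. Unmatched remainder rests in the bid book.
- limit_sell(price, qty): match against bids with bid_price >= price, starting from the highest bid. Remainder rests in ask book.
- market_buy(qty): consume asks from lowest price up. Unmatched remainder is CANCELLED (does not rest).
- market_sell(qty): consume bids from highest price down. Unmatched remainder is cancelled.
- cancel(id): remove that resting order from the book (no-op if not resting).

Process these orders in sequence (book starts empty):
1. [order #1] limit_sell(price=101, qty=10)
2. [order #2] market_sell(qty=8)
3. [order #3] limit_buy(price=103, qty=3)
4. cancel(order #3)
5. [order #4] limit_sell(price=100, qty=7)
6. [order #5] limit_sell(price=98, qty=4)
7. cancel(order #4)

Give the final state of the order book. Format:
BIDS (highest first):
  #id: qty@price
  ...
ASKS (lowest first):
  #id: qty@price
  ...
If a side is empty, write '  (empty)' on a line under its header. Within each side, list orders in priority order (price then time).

Answer: BIDS (highest first):
  (empty)
ASKS (lowest first):
  #5: 4@98
  #1: 7@101

Derivation:
After op 1 [order #1] limit_sell(price=101, qty=10): fills=none; bids=[-] asks=[#1:10@101]
After op 2 [order #2] market_sell(qty=8): fills=none; bids=[-] asks=[#1:10@101]
After op 3 [order #3] limit_buy(price=103, qty=3): fills=#3x#1:3@101; bids=[-] asks=[#1:7@101]
After op 4 cancel(order #3): fills=none; bids=[-] asks=[#1:7@101]
After op 5 [order #4] limit_sell(price=100, qty=7): fills=none; bids=[-] asks=[#4:7@100 #1:7@101]
After op 6 [order #5] limit_sell(price=98, qty=4): fills=none; bids=[-] asks=[#5:4@98 #4:7@100 #1:7@101]
After op 7 cancel(order #4): fills=none; bids=[-] asks=[#5:4@98 #1:7@101]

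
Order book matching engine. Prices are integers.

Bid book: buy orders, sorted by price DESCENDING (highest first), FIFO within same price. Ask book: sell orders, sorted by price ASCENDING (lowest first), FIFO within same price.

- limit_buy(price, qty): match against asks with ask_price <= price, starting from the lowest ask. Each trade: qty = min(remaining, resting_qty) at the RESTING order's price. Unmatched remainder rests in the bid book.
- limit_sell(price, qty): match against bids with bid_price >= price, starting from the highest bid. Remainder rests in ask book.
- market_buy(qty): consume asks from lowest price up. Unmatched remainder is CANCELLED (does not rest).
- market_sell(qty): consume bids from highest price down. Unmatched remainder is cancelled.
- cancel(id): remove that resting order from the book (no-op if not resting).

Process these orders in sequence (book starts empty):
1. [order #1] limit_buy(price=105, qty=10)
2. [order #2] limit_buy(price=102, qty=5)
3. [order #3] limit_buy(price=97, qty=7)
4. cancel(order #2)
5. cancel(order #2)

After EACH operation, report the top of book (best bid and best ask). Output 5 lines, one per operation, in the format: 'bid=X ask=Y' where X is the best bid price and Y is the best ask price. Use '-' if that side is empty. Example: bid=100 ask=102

Answer: bid=105 ask=-
bid=105 ask=-
bid=105 ask=-
bid=105 ask=-
bid=105 ask=-

Derivation:
After op 1 [order #1] limit_buy(price=105, qty=10): fills=none; bids=[#1:10@105] asks=[-]
After op 2 [order #2] limit_buy(price=102, qty=5): fills=none; bids=[#1:10@105 #2:5@102] asks=[-]
After op 3 [order #3] limit_buy(price=97, qty=7): fills=none; bids=[#1:10@105 #2:5@102 #3:7@97] asks=[-]
After op 4 cancel(order #2): fills=none; bids=[#1:10@105 #3:7@97] asks=[-]
After op 5 cancel(order #2): fills=none; bids=[#1:10@105 #3:7@97] asks=[-]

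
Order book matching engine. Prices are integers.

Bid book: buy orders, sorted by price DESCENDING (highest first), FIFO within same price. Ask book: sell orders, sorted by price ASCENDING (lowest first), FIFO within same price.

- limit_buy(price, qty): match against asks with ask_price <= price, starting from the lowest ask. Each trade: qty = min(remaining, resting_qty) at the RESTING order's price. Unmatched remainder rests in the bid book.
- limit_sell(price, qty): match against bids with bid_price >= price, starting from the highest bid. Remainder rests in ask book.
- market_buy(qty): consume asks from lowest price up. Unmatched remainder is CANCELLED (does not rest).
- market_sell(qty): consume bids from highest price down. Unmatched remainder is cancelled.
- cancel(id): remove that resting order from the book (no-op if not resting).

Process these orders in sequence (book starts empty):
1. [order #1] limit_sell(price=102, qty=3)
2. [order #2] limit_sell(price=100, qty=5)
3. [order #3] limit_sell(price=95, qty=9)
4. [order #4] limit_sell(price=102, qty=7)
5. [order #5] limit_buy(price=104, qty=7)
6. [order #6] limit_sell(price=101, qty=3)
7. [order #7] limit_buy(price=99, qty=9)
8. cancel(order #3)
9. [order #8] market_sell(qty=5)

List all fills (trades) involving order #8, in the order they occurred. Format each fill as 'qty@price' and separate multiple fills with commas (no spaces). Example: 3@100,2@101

Answer: 5@99

Derivation:
After op 1 [order #1] limit_sell(price=102, qty=3): fills=none; bids=[-] asks=[#1:3@102]
After op 2 [order #2] limit_sell(price=100, qty=5): fills=none; bids=[-] asks=[#2:5@100 #1:3@102]
After op 3 [order #3] limit_sell(price=95, qty=9): fills=none; bids=[-] asks=[#3:9@95 #2:5@100 #1:3@102]
After op 4 [order #4] limit_sell(price=102, qty=7): fills=none; bids=[-] asks=[#3:9@95 #2:5@100 #1:3@102 #4:7@102]
After op 5 [order #5] limit_buy(price=104, qty=7): fills=#5x#3:7@95; bids=[-] asks=[#3:2@95 #2:5@100 #1:3@102 #4:7@102]
After op 6 [order #6] limit_sell(price=101, qty=3): fills=none; bids=[-] asks=[#3:2@95 #2:5@100 #6:3@101 #1:3@102 #4:7@102]
After op 7 [order #7] limit_buy(price=99, qty=9): fills=#7x#3:2@95; bids=[#7:7@99] asks=[#2:5@100 #6:3@101 #1:3@102 #4:7@102]
After op 8 cancel(order #3): fills=none; bids=[#7:7@99] asks=[#2:5@100 #6:3@101 #1:3@102 #4:7@102]
After op 9 [order #8] market_sell(qty=5): fills=#7x#8:5@99; bids=[#7:2@99] asks=[#2:5@100 #6:3@101 #1:3@102 #4:7@102]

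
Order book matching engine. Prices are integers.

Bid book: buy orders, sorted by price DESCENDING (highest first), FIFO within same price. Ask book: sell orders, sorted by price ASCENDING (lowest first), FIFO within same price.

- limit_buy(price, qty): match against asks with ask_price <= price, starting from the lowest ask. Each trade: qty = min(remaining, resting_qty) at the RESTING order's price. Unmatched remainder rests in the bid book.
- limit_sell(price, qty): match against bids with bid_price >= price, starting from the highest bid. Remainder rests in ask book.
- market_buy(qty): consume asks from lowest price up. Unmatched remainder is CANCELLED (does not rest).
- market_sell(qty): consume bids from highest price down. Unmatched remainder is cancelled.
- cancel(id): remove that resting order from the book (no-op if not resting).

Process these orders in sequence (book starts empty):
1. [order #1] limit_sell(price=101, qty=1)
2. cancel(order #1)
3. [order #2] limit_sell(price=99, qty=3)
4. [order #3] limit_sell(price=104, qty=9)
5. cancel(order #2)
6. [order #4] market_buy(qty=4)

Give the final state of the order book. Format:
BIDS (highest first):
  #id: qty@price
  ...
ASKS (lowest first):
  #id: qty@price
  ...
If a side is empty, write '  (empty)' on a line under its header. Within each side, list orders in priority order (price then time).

After op 1 [order #1] limit_sell(price=101, qty=1): fills=none; bids=[-] asks=[#1:1@101]
After op 2 cancel(order #1): fills=none; bids=[-] asks=[-]
After op 3 [order #2] limit_sell(price=99, qty=3): fills=none; bids=[-] asks=[#2:3@99]
After op 4 [order #3] limit_sell(price=104, qty=9): fills=none; bids=[-] asks=[#2:3@99 #3:9@104]
After op 5 cancel(order #2): fills=none; bids=[-] asks=[#3:9@104]
After op 6 [order #4] market_buy(qty=4): fills=#4x#3:4@104; bids=[-] asks=[#3:5@104]

Answer: BIDS (highest first):
  (empty)
ASKS (lowest first):
  #3: 5@104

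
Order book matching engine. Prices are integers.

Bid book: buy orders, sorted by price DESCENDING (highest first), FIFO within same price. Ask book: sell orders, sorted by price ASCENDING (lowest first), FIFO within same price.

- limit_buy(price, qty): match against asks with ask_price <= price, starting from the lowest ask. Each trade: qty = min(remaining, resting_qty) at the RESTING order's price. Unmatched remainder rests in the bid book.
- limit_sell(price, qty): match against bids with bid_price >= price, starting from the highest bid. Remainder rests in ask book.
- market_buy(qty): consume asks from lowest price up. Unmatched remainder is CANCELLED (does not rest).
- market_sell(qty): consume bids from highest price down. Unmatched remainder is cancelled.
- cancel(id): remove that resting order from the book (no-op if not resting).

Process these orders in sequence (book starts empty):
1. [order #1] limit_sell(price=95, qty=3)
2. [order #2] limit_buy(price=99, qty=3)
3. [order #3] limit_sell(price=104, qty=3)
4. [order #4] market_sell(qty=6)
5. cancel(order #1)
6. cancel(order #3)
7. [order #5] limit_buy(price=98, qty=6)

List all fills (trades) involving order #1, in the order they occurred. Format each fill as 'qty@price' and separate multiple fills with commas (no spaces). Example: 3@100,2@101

Answer: 3@95

Derivation:
After op 1 [order #1] limit_sell(price=95, qty=3): fills=none; bids=[-] asks=[#1:3@95]
After op 2 [order #2] limit_buy(price=99, qty=3): fills=#2x#1:3@95; bids=[-] asks=[-]
After op 3 [order #3] limit_sell(price=104, qty=3): fills=none; bids=[-] asks=[#3:3@104]
After op 4 [order #4] market_sell(qty=6): fills=none; bids=[-] asks=[#3:3@104]
After op 5 cancel(order #1): fills=none; bids=[-] asks=[#3:3@104]
After op 6 cancel(order #3): fills=none; bids=[-] asks=[-]
After op 7 [order #5] limit_buy(price=98, qty=6): fills=none; bids=[#5:6@98] asks=[-]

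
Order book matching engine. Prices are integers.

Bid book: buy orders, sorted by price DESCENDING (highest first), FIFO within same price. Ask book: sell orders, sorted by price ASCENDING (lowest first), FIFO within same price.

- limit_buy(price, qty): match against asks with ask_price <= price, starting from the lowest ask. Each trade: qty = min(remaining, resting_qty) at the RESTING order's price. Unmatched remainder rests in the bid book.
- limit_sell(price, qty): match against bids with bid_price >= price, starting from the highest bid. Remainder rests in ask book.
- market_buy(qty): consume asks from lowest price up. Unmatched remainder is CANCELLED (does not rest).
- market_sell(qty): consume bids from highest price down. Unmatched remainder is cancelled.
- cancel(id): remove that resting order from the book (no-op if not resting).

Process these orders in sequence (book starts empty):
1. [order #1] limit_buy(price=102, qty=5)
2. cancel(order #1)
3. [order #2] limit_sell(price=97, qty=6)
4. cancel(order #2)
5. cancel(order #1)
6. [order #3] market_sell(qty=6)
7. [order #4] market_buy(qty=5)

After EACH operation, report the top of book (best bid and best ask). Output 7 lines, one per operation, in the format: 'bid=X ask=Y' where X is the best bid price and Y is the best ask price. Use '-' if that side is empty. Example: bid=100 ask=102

Answer: bid=102 ask=-
bid=- ask=-
bid=- ask=97
bid=- ask=-
bid=- ask=-
bid=- ask=-
bid=- ask=-

Derivation:
After op 1 [order #1] limit_buy(price=102, qty=5): fills=none; bids=[#1:5@102] asks=[-]
After op 2 cancel(order #1): fills=none; bids=[-] asks=[-]
After op 3 [order #2] limit_sell(price=97, qty=6): fills=none; bids=[-] asks=[#2:6@97]
After op 4 cancel(order #2): fills=none; bids=[-] asks=[-]
After op 5 cancel(order #1): fills=none; bids=[-] asks=[-]
After op 6 [order #3] market_sell(qty=6): fills=none; bids=[-] asks=[-]
After op 7 [order #4] market_buy(qty=5): fills=none; bids=[-] asks=[-]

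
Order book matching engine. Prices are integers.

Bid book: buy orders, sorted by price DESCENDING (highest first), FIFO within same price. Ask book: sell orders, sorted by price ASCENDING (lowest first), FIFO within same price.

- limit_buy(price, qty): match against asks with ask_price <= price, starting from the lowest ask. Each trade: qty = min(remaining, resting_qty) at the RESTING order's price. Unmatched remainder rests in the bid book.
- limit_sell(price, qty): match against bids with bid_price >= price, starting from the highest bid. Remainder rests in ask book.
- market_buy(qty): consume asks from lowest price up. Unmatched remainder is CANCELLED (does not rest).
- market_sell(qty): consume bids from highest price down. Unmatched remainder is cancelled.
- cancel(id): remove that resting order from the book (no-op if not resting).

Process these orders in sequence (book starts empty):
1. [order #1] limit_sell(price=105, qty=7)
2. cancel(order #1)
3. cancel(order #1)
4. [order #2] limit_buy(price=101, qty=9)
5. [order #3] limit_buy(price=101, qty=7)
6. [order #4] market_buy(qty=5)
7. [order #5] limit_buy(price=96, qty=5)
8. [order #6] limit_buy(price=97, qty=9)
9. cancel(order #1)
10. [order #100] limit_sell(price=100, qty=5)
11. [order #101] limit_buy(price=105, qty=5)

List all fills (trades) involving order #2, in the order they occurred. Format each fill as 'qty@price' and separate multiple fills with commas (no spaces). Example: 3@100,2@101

Answer: 5@101

Derivation:
After op 1 [order #1] limit_sell(price=105, qty=7): fills=none; bids=[-] asks=[#1:7@105]
After op 2 cancel(order #1): fills=none; bids=[-] asks=[-]
After op 3 cancel(order #1): fills=none; bids=[-] asks=[-]
After op 4 [order #2] limit_buy(price=101, qty=9): fills=none; bids=[#2:9@101] asks=[-]
After op 5 [order #3] limit_buy(price=101, qty=7): fills=none; bids=[#2:9@101 #3:7@101] asks=[-]
After op 6 [order #4] market_buy(qty=5): fills=none; bids=[#2:9@101 #3:7@101] asks=[-]
After op 7 [order #5] limit_buy(price=96, qty=5): fills=none; bids=[#2:9@101 #3:7@101 #5:5@96] asks=[-]
After op 8 [order #6] limit_buy(price=97, qty=9): fills=none; bids=[#2:9@101 #3:7@101 #6:9@97 #5:5@96] asks=[-]
After op 9 cancel(order #1): fills=none; bids=[#2:9@101 #3:7@101 #6:9@97 #5:5@96] asks=[-]
After op 10 [order #100] limit_sell(price=100, qty=5): fills=#2x#100:5@101; bids=[#2:4@101 #3:7@101 #6:9@97 #5:5@96] asks=[-]
After op 11 [order #101] limit_buy(price=105, qty=5): fills=none; bids=[#101:5@105 #2:4@101 #3:7@101 #6:9@97 #5:5@96] asks=[-]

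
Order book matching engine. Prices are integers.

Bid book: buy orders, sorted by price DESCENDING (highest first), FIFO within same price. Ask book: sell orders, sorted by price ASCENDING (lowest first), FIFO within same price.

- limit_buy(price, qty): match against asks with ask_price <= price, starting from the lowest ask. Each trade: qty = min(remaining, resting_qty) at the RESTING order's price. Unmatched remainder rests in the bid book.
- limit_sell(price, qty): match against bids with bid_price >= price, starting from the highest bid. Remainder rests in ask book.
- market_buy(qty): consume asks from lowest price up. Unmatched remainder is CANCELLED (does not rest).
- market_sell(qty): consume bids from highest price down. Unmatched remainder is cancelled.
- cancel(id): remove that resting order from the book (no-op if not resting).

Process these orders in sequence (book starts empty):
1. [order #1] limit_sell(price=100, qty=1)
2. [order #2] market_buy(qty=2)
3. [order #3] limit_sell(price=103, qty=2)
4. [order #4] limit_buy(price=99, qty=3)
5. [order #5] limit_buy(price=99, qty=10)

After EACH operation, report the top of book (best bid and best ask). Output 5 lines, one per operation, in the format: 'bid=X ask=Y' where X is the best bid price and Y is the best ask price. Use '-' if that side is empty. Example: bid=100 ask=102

After op 1 [order #1] limit_sell(price=100, qty=1): fills=none; bids=[-] asks=[#1:1@100]
After op 2 [order #2] market_buy(qty=2): fills=#2x#1:1@100; bids=[-] asks=[-]
After op 3 [order #3] limit_sell(price=103, qty=2): fills=none; bids=[-] asks=[#3:2@103]
After op 4 [order #4] limit_buy(price=99, qty=3): fills=none; bids=[#4:3@99] asks=[#3:2@103]
After op 5 [order #5] limit_buy(price=99, qty=10): fills=none; bids=[#4:3@99 #5:10@99] asks=[#3:2@103]

Answer: bid=- ask=100
bid=- ask=-
bid=- ask=103
bid=99 ask=103
bid=99 ask=103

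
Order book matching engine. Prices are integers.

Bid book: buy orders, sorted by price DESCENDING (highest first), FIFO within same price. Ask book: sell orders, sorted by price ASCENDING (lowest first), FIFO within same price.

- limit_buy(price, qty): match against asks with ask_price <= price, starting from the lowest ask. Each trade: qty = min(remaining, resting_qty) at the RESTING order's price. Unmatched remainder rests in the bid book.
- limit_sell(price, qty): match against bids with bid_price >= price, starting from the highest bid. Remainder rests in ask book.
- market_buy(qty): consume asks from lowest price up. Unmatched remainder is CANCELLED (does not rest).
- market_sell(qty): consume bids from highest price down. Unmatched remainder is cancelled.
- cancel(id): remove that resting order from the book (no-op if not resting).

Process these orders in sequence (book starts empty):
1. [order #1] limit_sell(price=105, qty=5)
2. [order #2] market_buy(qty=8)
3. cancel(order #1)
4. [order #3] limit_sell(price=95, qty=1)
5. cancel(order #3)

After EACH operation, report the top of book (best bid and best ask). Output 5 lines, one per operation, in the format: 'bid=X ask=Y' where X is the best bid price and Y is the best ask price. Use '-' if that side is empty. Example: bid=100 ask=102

Answer: bid=- ask=105
bid=- ask=-
bid=- ask=-
bid=- ask=95
bid=- ask=-

Derivation:
After op 1 [order #1] limit_sell(price=105, qty=5): fills=none; bids=[-] asks=[#1:5@105]
After op 2 [order #2] market_buy(qty=8): fills=#2x#1:5@105; bids=[-] asks=[-]
After op 3 cancel(order #1): fills=none; bids=[-] asks=[-]
After op 4 [order #3] limit_sell(price=95, qty=1): fills=none; bids=[-] asks=[#3:1@95]
After op 5 cancel(order #3): fills=none; bids=[-] asks=[-]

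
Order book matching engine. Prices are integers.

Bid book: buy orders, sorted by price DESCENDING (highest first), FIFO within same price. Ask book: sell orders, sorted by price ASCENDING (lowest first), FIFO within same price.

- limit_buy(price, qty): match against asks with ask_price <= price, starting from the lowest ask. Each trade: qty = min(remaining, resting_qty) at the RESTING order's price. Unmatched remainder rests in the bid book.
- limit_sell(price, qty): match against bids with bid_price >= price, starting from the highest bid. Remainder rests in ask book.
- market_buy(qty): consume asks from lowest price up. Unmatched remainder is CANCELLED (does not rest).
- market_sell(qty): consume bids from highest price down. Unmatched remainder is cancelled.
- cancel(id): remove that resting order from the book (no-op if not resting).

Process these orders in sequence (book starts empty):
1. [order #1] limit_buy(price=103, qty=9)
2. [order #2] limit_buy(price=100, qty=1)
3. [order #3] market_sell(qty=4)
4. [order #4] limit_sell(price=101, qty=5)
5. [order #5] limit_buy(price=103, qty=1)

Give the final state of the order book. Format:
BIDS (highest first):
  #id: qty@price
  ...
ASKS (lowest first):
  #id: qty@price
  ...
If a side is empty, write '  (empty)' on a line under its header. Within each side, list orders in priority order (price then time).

Answer: BIDS (highest first):
  #5: 1@103
  #2: 1@100
ASKS (lowest first):
  (empty)

Derivation:
After op 1 [order #1] limit_buy(price=103, qty=9): fills=none; bids=[#1:9@103] asks=[-]
After op 2 [order #2] limit_buy(price=100, qty=1): fills=none; bids=[#1:9@103 #2:1@100] asks=[-]
After op 3 [order #3] market_sell(qty=4): fills=#1x#3:4@103; bids=[#1:5@103 #2:1@100] asks=[-]
After op 4 [order #4] limit_sell(price=101, qty=5): fills=#1x#4:5@103; bids=[#2:1@100] asks=[-]
After op 5 [order #5] limit_buy(price=103, qty=1): fills=none; bids=[#5:1@103 #2:1@100] asks=[-]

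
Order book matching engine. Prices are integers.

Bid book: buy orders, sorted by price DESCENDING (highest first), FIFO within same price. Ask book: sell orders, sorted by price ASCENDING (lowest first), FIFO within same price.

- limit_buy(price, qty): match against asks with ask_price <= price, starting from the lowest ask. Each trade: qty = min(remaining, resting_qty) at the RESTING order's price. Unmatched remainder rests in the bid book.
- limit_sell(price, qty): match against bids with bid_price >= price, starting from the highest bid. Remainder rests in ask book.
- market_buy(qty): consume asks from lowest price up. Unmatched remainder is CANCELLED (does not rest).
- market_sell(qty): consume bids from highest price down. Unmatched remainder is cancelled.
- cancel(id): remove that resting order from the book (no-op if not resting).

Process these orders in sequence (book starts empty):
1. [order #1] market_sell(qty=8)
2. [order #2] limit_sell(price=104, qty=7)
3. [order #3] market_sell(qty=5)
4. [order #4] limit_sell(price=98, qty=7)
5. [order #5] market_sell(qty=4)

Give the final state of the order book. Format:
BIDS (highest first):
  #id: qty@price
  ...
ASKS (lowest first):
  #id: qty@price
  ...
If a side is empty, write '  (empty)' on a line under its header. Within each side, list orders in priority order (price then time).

After op 1 [order #1] market_sell(qty=8): fills=none; bids=[-] asks=[-]
After op 2 [order #2] limit_sell(price=104, qty=7): fills=none; bids=[-] asks=[#2:7@104]
After op 3 [order #3] market_sell(qty=5): fills=none; bids=[-] asks=[#2:7@104]
After op 4 [order #4] limit_sell(price=98, qty=7): fills=none; bids=[-] asks=[#4:7@98 #2:7@104]
After op 5 [order #5] market_sell(qty=4): fills=none; bids=[-] asks=[#4:7@98 #2:7@104]

Answer: BIDS (highest first):
  (empty)
ASKS (lowest first):
  #4: 7@98
  #2: 7@104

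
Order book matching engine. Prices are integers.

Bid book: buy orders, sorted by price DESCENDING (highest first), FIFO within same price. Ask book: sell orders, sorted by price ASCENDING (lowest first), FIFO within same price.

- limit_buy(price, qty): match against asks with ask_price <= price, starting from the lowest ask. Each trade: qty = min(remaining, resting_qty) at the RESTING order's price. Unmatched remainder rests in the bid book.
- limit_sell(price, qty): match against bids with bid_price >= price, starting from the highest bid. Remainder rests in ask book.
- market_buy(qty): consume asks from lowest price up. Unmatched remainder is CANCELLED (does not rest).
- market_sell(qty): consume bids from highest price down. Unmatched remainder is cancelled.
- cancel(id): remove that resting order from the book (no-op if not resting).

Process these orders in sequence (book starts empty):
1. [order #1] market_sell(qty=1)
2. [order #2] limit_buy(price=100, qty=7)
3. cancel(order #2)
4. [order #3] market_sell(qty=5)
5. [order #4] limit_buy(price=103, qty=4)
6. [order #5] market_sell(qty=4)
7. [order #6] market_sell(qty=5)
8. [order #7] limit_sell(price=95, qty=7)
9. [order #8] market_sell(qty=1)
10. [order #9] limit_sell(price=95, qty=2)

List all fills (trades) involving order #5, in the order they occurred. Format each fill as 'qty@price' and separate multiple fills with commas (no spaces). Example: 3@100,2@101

Answer: 4@103

Derivation:
After op 1 [order #1] market_sell(qty=1): fills=none; bids=[-] asks=[-]
After op 2 [order #2] limit_buy(price=100, qty=7): fills=none; bids=[#2:7@100] asks=[-]
After op 3 cancel(order #2): fills=none; bids=[-] asks=[-]
After op 4 [order #3] market_sell(qty=5): fills=none; bids=[-] asks=[-]
After op 5 [order #4] limit_buy(price=103, qty=4): fills=none; bids=[#4:4@103] asks=[-]
After op 6 [order #5] market_sell(qty=4): fills=#4x#5:4@103; bids=[-] asks=[-]
After op 7 [order #6] market_sell(qty=5): fills=none; bids=[-] asks=[-]
After op 8 [order #7] limit_sell(price=95, qty=7): fills=none; bids=[-] asks=[#7:7@95]
After op 9 [order #8] market_sell(qty=1): fills=none; bids=[-] asks=[#7:7@95]
After op 10 [order #9] limit_sell(price=95, qty=2): fills=none; bids=[-] asks=[#7:7@95 #9:2@95]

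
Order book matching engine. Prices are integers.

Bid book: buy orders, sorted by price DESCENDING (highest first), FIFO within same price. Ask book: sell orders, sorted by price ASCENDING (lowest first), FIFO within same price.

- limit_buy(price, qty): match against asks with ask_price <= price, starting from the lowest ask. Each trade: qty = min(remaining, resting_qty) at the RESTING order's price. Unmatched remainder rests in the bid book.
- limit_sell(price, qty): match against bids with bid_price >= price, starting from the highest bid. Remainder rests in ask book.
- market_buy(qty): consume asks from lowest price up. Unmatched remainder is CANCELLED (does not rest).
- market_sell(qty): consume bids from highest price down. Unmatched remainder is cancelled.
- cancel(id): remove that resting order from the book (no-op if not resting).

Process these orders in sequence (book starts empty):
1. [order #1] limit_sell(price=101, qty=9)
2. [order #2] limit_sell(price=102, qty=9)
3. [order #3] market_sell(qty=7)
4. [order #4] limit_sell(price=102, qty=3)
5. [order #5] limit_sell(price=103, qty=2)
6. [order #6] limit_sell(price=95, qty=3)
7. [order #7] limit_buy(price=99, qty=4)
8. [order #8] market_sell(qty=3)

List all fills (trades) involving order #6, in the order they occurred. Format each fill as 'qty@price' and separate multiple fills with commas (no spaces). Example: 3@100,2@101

After op 1 [order #1] limit_sell(price=101, qty=9): fills=none; bids=[-] asks=[#1:9@101]
After op 2 [order #2] limit_sell(price=102, qty=9): fills=none; bids=[-] asks=[#1:9@101 #2:9@102]
After op 3 [order #3] market_sell(qty=7): fills=none; bids=[-] asks=[#1:9@101 #2:9@102]
After op 4 [order #4] limit_sell(price=102, qty=3): fills=none; bids=[-] asks=[#1:9@101 #2:9@102 #4:3@102]
After op 5 [order #5] limit_sell(price=103, qty=2): fills=none; bids=[-] asks=[#1:9@101 #2:9@102 #4:3@102 #5:2@103]
After op 6 [order #6] limit_sell(price=95, qty=3): fills=none; bids=[-] asks=[#6:3@95 #1:9@101 #2:9@102 #4:3@102 #5:2@103]
After op 7 [order #7] limit_buy(price=99, qty=4): fills=#7x#6:3@95; bids=[#7:1@99] asks=[#1:9@101 #2:9@102 #4:3@102 #5:2@103]
After op 8 [order #8] market_sell(qty=3): fills=#7x#8:1@99; bids=[-] asks=[#1:9@101 #2:9@102 #4:3@102 #5:2@103]

Answer: 3@95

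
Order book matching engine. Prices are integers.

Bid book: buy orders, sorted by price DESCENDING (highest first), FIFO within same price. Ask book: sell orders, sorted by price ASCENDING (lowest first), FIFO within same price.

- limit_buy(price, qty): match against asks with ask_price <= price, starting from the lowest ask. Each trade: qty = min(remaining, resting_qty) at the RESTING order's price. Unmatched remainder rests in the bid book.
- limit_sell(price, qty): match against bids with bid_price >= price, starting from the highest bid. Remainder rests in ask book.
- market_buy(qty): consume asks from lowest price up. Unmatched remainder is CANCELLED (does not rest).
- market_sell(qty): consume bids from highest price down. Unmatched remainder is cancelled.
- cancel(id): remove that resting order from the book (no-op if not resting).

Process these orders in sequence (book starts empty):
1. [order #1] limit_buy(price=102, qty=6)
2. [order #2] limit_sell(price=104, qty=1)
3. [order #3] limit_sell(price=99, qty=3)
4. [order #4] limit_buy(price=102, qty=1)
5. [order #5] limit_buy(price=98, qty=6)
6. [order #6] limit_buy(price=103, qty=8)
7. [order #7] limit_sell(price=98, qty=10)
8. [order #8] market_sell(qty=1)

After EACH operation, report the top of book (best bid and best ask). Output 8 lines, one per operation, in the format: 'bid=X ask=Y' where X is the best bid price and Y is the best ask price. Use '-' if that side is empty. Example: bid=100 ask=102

After op 1 [order #1] limit_buy(price=102, qty=6): fills=none; bids=[#1:6@102] asks=[-]
After op 2 [order #2] limit_sell(price=104, qty=1): fills=none; bids=[#1:6@102] asks=[#2:1@104]
After op 3 [order #3] limit_sell(price=99, qty=3): fills=#1x#3:3@102; bids=[#1:3@102] asks=[#2:1@104]
After op 4 [order #4] limit_buy(price=102, qty=1): fills=none; bids=[#1:3@102 #4:1@102] asks=[#2:1@104]
After op 5 [order #5] limit_buy(price=98, qty=6): fills=none; bids=[#1:3@102 #4:1@102 #5:6@98] asks=[#2:1@104]
After op 6 [order #6] limit_buy(price=103, qty=8): fills=none; bids=[#6:8@103 #1:3@102 #4:1@102 #5:6@98] asks=[#2:1@104]
After op 7 [order #7] limit_sell(price=98, qty=10): fills=#6x#7:8@103 #1x#7:2@102; bids=[#1:1@102 #4:1@102 #5:6@98] asks=[#2:1@104]
After op 8 [order #8] market_sell(qty=1): fills=#1x#8:1@102; bids=[#4:1@102 #5:6@98] asks=[#2:1@104]

Answer: bid=102 ask=-
bid=102 ask=104
bid=102 ask=104
bid=102 ask=104
bid=102 ask=104
bid=103 ask=104
bid=102 ask=104
bid=102 ask=104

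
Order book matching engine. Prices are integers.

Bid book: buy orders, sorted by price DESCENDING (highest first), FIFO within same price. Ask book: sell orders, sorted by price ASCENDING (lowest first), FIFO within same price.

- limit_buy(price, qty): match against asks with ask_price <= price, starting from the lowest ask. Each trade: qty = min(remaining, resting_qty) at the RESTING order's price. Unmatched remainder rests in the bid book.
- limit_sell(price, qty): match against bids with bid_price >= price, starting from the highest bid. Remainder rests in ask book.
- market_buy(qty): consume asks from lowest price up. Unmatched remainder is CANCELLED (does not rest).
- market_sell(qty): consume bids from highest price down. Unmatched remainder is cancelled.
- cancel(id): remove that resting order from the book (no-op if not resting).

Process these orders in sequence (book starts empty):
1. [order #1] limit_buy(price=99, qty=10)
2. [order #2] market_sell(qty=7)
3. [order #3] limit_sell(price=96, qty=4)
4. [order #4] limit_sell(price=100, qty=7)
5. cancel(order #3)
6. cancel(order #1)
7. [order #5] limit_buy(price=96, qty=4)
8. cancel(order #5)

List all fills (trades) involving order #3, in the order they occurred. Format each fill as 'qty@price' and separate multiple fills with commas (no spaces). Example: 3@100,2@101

Answer: 3@99

Derivation:
After op 1 [order #1] limit_buy(price=99, qty=10): fills=none; bids=[#1:10@99] asks=[-]
After op 2 [order #2] market_sell(qty=7): fills=#1x#2:7@99; bids=[#1:3@99] asks=[-]
After op 3 [order #3] limit_sell(price=96, qty=4): fills=#1x#3:3@99; bids=[-] asks=[#3:1@96]
After op 4 [order #4] limit_sell(price=100, qty=7): fills=none; bids=[-] asks=[#3:1@96 #4:7@100]
After op 5 cancel(order #3): fills=none; bids=[-] asks=[#4:7@100]
After op 6 cancel(order #1): fills=none; bids=[-] asks=[#4:7@100]
After op 7 [order #5] limit_buy(price=96, qty=4): fills=none; bids=[#5:4@96] asks=[#4:7@100]
After op 8 cancel(order #5): fills=none; bids=[-] asks=[#4:7@100]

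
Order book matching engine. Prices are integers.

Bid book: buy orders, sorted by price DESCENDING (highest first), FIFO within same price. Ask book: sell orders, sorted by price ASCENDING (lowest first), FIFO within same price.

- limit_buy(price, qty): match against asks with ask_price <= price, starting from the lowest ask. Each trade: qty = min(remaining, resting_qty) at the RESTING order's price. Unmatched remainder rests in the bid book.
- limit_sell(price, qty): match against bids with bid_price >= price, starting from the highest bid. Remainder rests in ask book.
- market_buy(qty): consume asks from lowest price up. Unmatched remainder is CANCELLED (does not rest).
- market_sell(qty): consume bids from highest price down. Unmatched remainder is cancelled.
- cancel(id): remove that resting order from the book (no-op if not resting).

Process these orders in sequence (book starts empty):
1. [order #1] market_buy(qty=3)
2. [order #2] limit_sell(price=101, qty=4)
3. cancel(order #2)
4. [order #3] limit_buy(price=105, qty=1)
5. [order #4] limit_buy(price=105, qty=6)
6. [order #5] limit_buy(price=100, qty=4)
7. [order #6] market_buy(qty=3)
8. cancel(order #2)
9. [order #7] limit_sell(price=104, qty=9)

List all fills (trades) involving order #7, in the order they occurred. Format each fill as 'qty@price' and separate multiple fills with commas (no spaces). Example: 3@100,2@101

After op 1 [order #1] market_buy(qty=3): fills=none; bids=[-] asks=[-]
After op 2 [order #2] limit_sell(price=101, qty=4): fills=none; bids=[-] asks=[#2:4@101]
After op 3 cancel(order #2): fills=none; bids=[-] asks=[-]
After op 4 [order #3] limit_buy(price=105, qty=1): fills=none; bids=[#3:1@105] asks=[-]
After op 5 [order #4] limit_buy(price=105, qty=6): fills=none; bids=[#3:1@105 #4:6@105] asks=[-]
After op 6 [order #5] limit_buy(price=100, qty=4): fills=none; bids=[#3:1@105 #4:6@105 #5:4@100] asks=[-]
After op 7 [order #6] market_buy(qty=3): fills=none; bids=[#3:1@105 #4:6@105 #5:4@100] asks=[-]
After op 8 cancel(order #2): fills=none; bids=[#3:1@105 #4:6@105 #5:4@100] asks=[-]
After op 9 [order #7] limit_sell(price=104, qty=9): fills=#3x#7:1@105 #4x#7:6@105; bids=[#5:4@100] asks=[#7:2@104]

Answer: 1@105,6@105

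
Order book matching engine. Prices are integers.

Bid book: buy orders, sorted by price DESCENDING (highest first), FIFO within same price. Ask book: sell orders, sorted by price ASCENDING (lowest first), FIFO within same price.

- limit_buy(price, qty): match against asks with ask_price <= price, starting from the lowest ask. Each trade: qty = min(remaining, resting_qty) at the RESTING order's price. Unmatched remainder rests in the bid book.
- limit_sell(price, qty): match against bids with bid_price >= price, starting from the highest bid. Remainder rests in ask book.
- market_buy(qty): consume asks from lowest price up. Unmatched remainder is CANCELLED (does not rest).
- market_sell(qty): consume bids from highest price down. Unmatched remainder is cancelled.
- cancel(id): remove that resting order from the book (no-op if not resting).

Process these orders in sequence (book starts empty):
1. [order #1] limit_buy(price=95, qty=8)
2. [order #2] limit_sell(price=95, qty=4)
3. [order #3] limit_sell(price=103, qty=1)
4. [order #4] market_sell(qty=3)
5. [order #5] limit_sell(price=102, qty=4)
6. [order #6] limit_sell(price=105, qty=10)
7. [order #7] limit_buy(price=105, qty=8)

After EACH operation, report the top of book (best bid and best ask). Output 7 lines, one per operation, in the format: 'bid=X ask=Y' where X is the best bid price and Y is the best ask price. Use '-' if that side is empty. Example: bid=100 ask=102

Answer: bid=95 ask=-
bid=95 ask=-
bid=95 ask=103
bid=95 ask=103
bid=95 ask=102
bid=95 ask=102
bid=95 ask=105

Derivation:
After op 1 [order #1] limit_buy(price=95, qty=8): fills=none; bids=[#1:8@95] asks=[-]
After op 2 [order #2] limit_sell(price=95, qty=4): fills=#1x#2:4@95; bids=[#1:4@95] asks=[-]
After op 3 [order #3] limit_sell(price=103, qty=1): fills=none; bids=[#1:4@95] asks=[#3:1@103]
After op 4 [order #4] market_sell(qty=3): fills=#1x#4:3@95; bids=[#1:1@95] asks=[#3:1@103]
After op 5 [order #5] limit_sell(price=102, qty=4): fills=none; bids=[#1:1@95] asks=[#5:4@102 #3:1@103]
After op 6 [order #6] limit_sell(price=105, qty=10): fills=none; bids=[#1:1@95] asks=[#5:4@102 #3:1@103 #6:10@105]
After op 7 [order #7] limit_buy(price=105, qty=8): fills=#7x#5:4@102 #7x#3:1@103 #7x#6:3@105; bids=[#1:1@95] asks=[#6:7@105]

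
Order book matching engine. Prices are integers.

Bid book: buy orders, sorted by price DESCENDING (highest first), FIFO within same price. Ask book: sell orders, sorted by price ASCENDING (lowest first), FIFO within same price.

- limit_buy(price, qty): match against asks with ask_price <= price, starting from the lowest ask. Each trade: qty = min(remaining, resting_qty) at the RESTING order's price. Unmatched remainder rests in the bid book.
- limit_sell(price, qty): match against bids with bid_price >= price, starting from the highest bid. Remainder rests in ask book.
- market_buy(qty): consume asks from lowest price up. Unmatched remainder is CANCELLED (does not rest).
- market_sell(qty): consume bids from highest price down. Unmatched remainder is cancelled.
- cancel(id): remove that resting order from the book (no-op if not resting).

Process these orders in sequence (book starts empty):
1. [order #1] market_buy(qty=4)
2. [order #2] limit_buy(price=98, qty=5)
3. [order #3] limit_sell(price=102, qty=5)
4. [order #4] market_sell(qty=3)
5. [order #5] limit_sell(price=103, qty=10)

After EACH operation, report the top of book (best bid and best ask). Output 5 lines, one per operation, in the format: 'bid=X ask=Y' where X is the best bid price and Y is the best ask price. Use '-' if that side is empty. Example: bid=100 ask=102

Answer: bid=- ask=-
bid=98 ask=-
bid=98 ask=102
bid=98 ask=102
bid=98 ask=102

Derivation:
After op 1 [order #1] market_buy(qty=4): fills=none; bids=[-] asks=[-]
After op 2 [order #2] limit_buy(price=98, qty=5): fills=none; bids=[#2:5@98] asks=[-]
After op 3 [order #3] limit_sell(price=102, qty=5): fills=none; bids=[#2:5@98] asks=[#3:5@102]
After op 4 [order #4] market_sell(qty=3): fills=#2x#4:3@98; bids=[#2:2@98] asks=[#3:5@102]
After op 5 [order #5] limit_sell(price=103, qty=10): fills=none; bids=[#2:2@98] asks=[#3:5@102 #5:10@103]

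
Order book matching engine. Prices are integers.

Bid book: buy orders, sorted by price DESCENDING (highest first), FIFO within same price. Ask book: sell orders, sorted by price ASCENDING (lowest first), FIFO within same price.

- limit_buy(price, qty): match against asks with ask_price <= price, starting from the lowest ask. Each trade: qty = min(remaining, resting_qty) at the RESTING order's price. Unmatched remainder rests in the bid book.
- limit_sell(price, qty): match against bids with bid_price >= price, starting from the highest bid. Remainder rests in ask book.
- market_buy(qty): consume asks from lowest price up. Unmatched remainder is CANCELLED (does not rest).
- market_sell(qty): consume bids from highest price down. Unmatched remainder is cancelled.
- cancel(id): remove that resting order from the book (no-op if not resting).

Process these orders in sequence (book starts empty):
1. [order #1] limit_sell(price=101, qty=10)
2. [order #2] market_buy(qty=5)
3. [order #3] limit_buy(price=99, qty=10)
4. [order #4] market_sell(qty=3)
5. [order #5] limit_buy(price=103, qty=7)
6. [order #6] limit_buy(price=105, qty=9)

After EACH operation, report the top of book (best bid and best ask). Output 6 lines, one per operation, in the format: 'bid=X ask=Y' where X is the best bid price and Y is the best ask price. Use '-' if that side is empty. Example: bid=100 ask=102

After op 1 [order #1] limit_sell(price=101, qty=10): fills=none; bids=[-] asks=[#1:10@101]
After op 2 [order #2] market_buy(qty=5): fills=#2x#1:5@101; bids=[-] asks=[#1:5@101]
After op 3 [order #3] limit_buy(price=99, qty=10): fills=none; bids=[#3:10@99] asks=[#1:5@101]
After op 4 [order #4] market_sell(qty=3): fills=#3x#4:3@99; bids=[#3:7@99] asks=[#1:5@101]
After op 5 [order #5] limit_buy(price=103, qty=7): fills=#5x#1:5@101; bids=[#5:2@103 #3:7@99] asks=[-]
After op 6 [order #6] limit_buy(price=105, qty=9): fills=none; bids=[#6:9@105 #5:2@103 #3:7@99] asks=[-]

Answer: bid=- ask=101
bid=- ask=101
bid=99 ask=101
bid=99 ask=101
bid=103 ask=-
bid=105 ask=-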